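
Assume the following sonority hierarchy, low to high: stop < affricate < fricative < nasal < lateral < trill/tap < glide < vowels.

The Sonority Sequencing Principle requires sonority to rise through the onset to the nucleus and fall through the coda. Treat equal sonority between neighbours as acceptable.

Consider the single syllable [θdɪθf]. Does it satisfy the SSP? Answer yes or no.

Onset: /θ/ is a fricative (sonority 3), /d/ is a stop (sonority 1); then the nucleus /ɪ/ (sonority 8).
Onset profile 3-1-8 — does not rise throughout.
Coda: /θ/ is a fricative (sonority 3), /f/ is a fricative (sonority 3).
Coda profile 8-3-3 — falls from the nucleus.

no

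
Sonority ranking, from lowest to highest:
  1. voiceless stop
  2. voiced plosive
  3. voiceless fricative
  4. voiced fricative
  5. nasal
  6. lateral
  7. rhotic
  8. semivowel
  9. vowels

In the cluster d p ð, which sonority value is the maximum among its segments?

4

/d/: voiced plosive = 2.
/p/: voiceless stop = 1.
/ð/: voiced fricative = 4.
The maximum is 4.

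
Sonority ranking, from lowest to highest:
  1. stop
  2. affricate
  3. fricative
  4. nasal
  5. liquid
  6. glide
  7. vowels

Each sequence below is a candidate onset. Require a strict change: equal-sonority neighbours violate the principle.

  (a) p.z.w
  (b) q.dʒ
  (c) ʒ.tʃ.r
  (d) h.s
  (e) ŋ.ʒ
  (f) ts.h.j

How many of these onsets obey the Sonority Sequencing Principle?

(a) p.z.w: profile 1-3-6 — obeys.
(b) q.dʒ: profile 1-2 — obeys.
(c) ʒ.tʃ.r: profile 3-2-5 — violates.
(d) h.s: profile 3-3 — violates.
(e) ŋ.ʒ: profile 4-3 — violates.
(f) ts.h.j: profile 2-3-6 — obeys.

3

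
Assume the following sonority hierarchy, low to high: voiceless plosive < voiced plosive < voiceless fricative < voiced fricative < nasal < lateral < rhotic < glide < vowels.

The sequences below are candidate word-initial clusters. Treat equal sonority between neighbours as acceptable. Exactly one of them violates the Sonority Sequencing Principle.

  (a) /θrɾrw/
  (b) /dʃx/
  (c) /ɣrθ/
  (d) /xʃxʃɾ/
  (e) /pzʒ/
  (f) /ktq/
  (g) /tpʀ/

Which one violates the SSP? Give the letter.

c

(a) /θrɾrw/: profile 3-7-7-7-8 — obeys.
(b) /dʃx/: profile 2-3-3 — obeys.
(c) /ɣrθ/: profile 4-7-3 — violates.
(d) /xʃxʃɾ/: profile 3-3-3-3-7 — obeys.
(e) /pzʒ/: profile 1-4-4 — obeys.
(f) /ktq/: profile 1-1-1 — obeys.
(g) /tpʀ/: profile 1-1-7 — obeys.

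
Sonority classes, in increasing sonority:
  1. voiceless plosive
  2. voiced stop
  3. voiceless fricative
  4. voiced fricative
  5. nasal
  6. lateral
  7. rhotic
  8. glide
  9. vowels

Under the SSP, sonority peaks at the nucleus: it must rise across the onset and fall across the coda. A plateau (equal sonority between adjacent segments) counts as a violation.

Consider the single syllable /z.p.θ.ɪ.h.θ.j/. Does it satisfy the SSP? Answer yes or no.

Onset: /z/ is a voiced fricative (sonority 4), /p/ is a voiceless plosive (sonority 1), /θ/ is a voiceless fricative (sonority 3); then the nucleus /ɪ/ (sonority 9).
Onset profile 4-1-3-9 — does not strictly rise throughout.
Coda: /h/ is a voiceless fricative (sonority 3), /θ/ is a voiceless fricative (sonority 3), /j/ is a glide (sonority 8).
Coda profile 9-3-3-8 — does not strictly fall throughout.

no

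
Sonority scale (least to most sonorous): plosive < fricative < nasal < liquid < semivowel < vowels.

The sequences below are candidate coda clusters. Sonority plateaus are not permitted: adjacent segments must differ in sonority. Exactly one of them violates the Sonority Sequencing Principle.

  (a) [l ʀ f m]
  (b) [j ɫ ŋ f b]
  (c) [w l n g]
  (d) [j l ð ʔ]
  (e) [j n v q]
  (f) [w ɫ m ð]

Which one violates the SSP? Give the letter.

a

(a) sonority 4-4-2-3: ill-formed.
(b) sonority 5-4-3-2-1: well-formed.
(c) sonority 5-4-3-1: well-formed.
(d) sonority 5-4-2-1: well-formed.
(e) sonority 5-3-2-1: well-formed.
(f) sonority 5-4-3-2: well-formed.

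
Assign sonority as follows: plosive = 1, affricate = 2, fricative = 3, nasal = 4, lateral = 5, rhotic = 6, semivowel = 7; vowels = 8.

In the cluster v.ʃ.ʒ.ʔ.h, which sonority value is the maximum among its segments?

/v/: fricative = 3.
/ʃ/: fricative = 3.
/ʒ/: fricative = 3.
/ʔ/: plosive = 1.
/h/: fricative = 3.
The maximum is 3.

3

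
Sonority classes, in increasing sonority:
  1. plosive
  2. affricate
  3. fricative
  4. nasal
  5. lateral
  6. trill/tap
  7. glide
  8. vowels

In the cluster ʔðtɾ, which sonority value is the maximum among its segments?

/ʔ/ — plosive, sonority 1.
/ð/ — fricative, sonority 3.
/t/ — plosive, sonority 1.
/ɾ/ — trill/tap, sonority 6.
The maximum is 6.

6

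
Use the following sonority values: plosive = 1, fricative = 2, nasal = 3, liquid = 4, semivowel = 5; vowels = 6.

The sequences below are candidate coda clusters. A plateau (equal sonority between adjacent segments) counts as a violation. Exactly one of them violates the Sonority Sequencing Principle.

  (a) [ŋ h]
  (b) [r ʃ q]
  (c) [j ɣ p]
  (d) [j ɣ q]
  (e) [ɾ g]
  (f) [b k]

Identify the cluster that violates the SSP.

(a) 3-2 → obeys
(b) 4-2-1 → obeys
(c) 5-2-1 → obeys
(d) 5-2-1 → obeys
(e) 4-1 → obeys
(f) 1-1 → violates

f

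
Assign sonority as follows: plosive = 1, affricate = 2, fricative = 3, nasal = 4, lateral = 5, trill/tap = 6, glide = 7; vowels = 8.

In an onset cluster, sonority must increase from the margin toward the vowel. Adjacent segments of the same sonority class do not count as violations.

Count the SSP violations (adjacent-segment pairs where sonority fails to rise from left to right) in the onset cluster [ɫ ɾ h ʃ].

1

/ɫ/ — lateral, sonority 5.
/ɾ/ — trill/tap, sonority 6.
/h/ — fricative, sonority 3.
/ʃ/ — fricative, sonority 3.
/ɫ/→/ɾ/: 5→6 (rises) — ok.
/ɾ/→/h/: 6→3 (does not rise) — violation.
/h/→/ʃ/: 3→3 (plateau, allowed) — ok.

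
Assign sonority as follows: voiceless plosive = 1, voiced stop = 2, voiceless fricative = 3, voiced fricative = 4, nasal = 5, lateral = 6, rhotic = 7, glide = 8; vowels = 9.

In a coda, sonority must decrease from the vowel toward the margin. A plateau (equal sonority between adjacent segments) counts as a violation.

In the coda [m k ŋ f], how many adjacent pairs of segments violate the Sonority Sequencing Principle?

/m/ — nasal, sonority 5.
/k/ — voiceless plosive, sonority 1.
/ŋ/ — nasal, sonority 5.
/f/ — voiceless fricative, sonority 3.
/m/→/k/: 5→1 (falls) — ok.
/k/→/ŋ/: 1→5 (does not fall) — violation.
/ŋ/→/f/: 5→3 (falls) — ok.

1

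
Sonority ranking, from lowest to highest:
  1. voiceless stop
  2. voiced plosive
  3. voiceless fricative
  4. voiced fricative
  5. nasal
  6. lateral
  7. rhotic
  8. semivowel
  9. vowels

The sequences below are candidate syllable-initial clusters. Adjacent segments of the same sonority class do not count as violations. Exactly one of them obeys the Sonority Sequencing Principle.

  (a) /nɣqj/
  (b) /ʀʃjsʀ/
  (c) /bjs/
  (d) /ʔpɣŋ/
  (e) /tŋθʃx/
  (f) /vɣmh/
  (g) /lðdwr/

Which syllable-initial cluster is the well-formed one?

d

(a) 5-4-1-8 → violates
(b) 7-3-8-3-7 → violates
(c) 2-8-3 → violates
(d) 1-1-4-5 → obeys
(e) 1-5-3-3-3 → violates
(f) 4-4-5-3 → violates
(g) 6-4-2-8-7 → violates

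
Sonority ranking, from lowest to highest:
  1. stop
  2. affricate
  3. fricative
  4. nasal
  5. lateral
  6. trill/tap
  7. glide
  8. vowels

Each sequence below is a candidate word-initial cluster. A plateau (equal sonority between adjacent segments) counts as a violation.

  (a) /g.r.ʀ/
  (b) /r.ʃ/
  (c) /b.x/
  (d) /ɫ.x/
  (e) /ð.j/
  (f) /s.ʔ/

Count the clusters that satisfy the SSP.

(a) sonority 1-6-6: ill-formed.
(b) sonority 6-3: ill-formed.
(c) sonority 1-3: well-formed.
(d) sonority 5-3: ill-formed.
(e) sonority 3-7: well-formed.
(f) sonority 3-1: ill-formed.

2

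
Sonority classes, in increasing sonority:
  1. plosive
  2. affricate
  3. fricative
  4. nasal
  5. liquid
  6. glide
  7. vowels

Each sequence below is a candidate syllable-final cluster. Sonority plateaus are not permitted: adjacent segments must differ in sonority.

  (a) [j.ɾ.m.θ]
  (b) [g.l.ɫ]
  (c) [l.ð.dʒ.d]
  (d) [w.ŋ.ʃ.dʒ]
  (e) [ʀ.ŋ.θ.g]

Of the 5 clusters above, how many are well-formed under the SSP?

(a) [j.ɾ.m.θ]: profile 6-5-4-3 — obeys.
(b) [g.l.ɫ]: profile 1-5-5 — violates.
(c) [l.ð.dʒ.d]: profile 5-3-2-1 — obeys.
(d) [w.ŋ.ʃ.dʒ]: profile 6-4-3-2 — obeys.
(e) [ʀ.ŋ.θ.g]: profile 5-4-3-1 — obeys.

4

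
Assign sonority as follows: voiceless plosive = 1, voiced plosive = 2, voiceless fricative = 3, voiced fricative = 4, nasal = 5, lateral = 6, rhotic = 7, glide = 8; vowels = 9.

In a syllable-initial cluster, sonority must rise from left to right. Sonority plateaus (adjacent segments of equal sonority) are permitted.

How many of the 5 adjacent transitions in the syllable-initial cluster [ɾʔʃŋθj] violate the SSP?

2

/ɾ/ is a rhotic (sonority 7).
/ʔ/ is a voiceless plosive (sonority 1).
/ʃ/ is a voiceless fricative (sonority 3).
/ŋ/ is a nasal (sonority 5).
/θ/ is a voiceless fricative (sonority 3).
/j/ is a glide (sonority 8).
/ɾ/→/ʔ/: 7→1 (does not rise) — violation.
/ʔ/→/ʃ/: 1→3 (rises) — ok.
/ʃ/→/ŋ/: 3→5 (rises) — ok.
/ŋ/→/θ/: 5→3 (does not rise) — violation.
/θ/→/j/: 3→8 (rises) — ok.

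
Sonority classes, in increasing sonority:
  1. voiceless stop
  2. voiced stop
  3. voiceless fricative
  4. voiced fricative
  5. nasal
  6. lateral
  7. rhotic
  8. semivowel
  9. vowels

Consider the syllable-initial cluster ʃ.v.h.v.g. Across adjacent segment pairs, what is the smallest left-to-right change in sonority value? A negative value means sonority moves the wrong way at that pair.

-2

/ʃ/ — voiceless fricative, sonority 3.
/v/ — voiced fricative, sonority 4.
/h/ — voiceless fricative, sonority 3.
/v/ — voiced fricative, sonority 4.
/g/ — voiced stop, sonority 2.
/ʃ/→/v/: change +1.
/v/→/h/: change -1.
/h/→/v/: change +1.
/v/→/g/: change -2.
Minimum = -2.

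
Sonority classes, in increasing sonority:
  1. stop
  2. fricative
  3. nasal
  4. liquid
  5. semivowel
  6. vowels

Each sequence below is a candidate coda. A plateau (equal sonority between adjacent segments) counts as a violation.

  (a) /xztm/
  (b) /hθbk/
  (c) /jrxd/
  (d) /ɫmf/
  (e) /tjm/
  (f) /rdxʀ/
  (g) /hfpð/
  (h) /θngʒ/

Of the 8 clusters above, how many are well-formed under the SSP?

2

(a) /xztm/: profile 2-2-1-3 — violates.
(b) /hθbk/: profile 2-2-1-1 — violates.
(c) /jrxd/: profile 5-4-2-1 — obeys.
(d) /ɫmf/: profile 4-3-2 — obeys.
(e) /tjm/: profile 1-5-3 — violates.
(f) /rdxʀ/: profile 4-1-2-4 — violates.
(g) /hfpð/: profile 2-2-1-2 — violates.
(h) /θngʒ/: profile 2-3-1-2 — violates.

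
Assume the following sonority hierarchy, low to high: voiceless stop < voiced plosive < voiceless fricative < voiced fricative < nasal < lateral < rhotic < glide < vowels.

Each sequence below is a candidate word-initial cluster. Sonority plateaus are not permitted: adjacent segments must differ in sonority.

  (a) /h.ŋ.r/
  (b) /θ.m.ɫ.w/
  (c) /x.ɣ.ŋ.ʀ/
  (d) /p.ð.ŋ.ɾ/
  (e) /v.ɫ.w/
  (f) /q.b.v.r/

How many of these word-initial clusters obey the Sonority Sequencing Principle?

6

(a) 3-5-7 → obeys
(b) 3-5-6-8 → obeys
(c) 3-4-5-7 → obeys
(d) 1-4-5-7 → obeys
(e) 4-6-8 → obeys
(f) 1-2-4-7 → obeys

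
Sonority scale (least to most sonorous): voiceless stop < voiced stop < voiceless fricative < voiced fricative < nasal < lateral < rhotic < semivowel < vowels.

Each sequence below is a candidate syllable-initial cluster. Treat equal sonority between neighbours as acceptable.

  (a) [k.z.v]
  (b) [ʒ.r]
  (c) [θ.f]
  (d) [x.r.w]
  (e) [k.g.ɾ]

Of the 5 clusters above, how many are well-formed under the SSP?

5

(a) sonority 1-4-4: well-formed.
(b) sonority 4-7: well-formed.
(c) sonority 3-3: well-formed.
(d) sonority 3-7-8: well-formed.
(e) sonority 1-2-7: well-formed.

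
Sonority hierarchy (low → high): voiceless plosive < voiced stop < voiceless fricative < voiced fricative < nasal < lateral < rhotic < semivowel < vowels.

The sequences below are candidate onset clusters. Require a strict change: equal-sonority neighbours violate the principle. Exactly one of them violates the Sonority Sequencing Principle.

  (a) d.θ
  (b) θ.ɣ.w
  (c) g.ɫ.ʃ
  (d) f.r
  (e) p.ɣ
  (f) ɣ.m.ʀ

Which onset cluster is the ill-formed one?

(a) sonority 2-3: well-formed.
(b) sonority 3-4-8: well-formed.
(c) sonority 2-6-3: ill-formed.
(d) sonority 3-7: well-formed.
(e) sonority 1-4: well-formed.
(f) sonority 4-5-7: well-formed.

c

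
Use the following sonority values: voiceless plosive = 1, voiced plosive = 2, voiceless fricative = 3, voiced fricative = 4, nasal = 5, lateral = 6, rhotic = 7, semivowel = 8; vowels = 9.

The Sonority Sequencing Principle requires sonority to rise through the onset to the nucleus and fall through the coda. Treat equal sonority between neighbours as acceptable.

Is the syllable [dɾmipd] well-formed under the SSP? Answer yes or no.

no

Onset: /d/ is a voiced plosive (sonority 2), /ɾ/ is a rhotic (sonority 7), /m/ is a nasal (sonority 5); then the nucleus /i/ (sonority 9).
Onset profile 2-7-5-9 — does not rise throughout.
Coda: /p/ is a voiceless plosive (sonority 1), /d/ is a voiced plosive (sonority 2).
Coda profile 9-1-2 — does not fall throughout.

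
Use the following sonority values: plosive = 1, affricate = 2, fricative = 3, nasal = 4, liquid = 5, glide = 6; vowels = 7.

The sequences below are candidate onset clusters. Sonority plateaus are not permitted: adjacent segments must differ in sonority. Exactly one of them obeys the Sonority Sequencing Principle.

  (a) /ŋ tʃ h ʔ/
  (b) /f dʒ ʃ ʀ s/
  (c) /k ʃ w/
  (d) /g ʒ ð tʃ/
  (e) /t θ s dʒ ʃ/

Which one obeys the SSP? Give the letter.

(a) sonority 4-2-3-1: ill-formed.
(b) sonority 3-2-3-5-3: ill-formed.
(c) sonority 1-3-6: well-formed.
(d) sonority 1-3-3-2: ill-formed.
(e) sonority 1-3-3-2-3: ill-formed.

c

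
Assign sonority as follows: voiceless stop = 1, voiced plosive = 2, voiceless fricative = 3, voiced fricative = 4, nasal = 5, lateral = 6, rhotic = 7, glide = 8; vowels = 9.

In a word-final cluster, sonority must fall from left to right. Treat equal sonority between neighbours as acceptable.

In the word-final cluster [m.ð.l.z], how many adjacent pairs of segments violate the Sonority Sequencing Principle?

1

/m/ is a nasal (sonority 5).
/ð/ is a voiced fricative (sonority 4).
/l/ is a lateral (sonority 6).
/z/ is a voiced fricative (sonority 4).
/m/→/ð/: 5→4 (falls) — ok.
/ð/→/l/: 4→6 (does not fall) — violation.
/l/→/z/: 6→4 (falls) — ok.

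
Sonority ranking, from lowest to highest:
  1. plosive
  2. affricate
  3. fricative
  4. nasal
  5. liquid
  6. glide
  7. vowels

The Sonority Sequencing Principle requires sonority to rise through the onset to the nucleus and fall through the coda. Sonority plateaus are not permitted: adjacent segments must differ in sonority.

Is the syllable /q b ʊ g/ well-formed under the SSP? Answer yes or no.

no

Onset: /q/ is a plosive (sonority 1), /b/ is a plosive (sonority 1); then the nucleus /ʊ/ (sonority 7).
Onset profile 1-1-7 — does not strictly rise throughout.
Coda: /g/ is a plosive (sonority 1).
Coda profile 7-1 — falls from the nucleus.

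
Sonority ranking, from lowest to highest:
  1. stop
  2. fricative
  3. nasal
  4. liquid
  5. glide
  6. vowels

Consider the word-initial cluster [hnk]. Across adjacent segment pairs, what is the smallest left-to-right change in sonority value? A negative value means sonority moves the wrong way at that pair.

-2

/h/ — fricative, sonority 2.
/n/ — nasal, sonority 3.
/k/ — stop, sonority 1.
/h/→/n/: change +1.
/n/→/k/: change -2.
Minimum = -2.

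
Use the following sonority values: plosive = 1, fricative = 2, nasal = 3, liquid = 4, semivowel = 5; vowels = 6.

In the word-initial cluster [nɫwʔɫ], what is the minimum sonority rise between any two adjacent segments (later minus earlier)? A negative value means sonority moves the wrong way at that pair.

/n/: nasal = 3.
/ɫ/: liquid = 4.
/w/: semivowel = 5.
/ʔ/: plosive = 1.
/ɫ/: liquid = 4.
/n/→/ɫ/: change +1.
/ɫ/→/w/: change +1.
/w/→/ʔ/: change -4.
/ʔ/→/ɫ/: change +3.
Minimum = -4.

-4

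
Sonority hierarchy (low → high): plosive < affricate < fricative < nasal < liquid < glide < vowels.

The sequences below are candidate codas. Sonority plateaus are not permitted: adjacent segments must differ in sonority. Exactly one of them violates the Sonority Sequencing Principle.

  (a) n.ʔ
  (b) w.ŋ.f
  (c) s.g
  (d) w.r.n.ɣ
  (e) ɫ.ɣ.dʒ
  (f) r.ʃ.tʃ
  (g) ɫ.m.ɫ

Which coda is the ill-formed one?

(a) 4-1 → obeys
(b) 6-4-3 → obeys
(c) 3-1 → obeys
(d) 6-5-4-3 → obeys
(e) 5-3-2 → obeys
(f) 5-3-2 → obeys
(g) 5-4-5 → violates

g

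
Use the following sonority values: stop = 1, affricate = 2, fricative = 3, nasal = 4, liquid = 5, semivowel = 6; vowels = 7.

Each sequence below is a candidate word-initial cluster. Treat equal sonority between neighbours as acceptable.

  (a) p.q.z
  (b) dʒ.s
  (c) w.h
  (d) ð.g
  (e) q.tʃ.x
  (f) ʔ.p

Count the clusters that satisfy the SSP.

(a) 1-1-3 → obeys
(b) 2-3 → obeys
(c) 6-3 → violates
(d) 3-1 → violates
(e) 1-2-3 → obeys
(f) 1-1 → obeys

4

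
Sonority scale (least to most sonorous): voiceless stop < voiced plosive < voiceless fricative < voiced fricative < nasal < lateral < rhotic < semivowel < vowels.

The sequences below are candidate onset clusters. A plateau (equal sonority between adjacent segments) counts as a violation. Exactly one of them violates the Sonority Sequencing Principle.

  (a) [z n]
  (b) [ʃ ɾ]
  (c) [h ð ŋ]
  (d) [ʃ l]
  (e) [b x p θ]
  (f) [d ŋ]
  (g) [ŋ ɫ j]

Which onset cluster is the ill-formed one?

(a) sonority 4-5: well-formed.
(b) sonority 3-7: well-formed.
(c) sonority 3-4-5: well-formed.
(d) sonority 3-6: well-formed.
(e) sonority 2-3-1-3: ill-formed.
(f) sonority 2-5: well-formed.
(g) sonority 5-6-8: well-formed.

e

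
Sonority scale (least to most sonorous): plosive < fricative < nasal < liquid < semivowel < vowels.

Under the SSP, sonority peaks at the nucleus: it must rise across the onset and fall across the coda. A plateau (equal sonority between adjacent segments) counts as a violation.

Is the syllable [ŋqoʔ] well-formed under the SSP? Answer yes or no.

Onset: /ŋ/ is a nasal (sonority 3), /q/ is a plosive (sonority 1); then the nucleus /o/ (sonority 6).
Onset profile 3-1-6 — does not strictly rise throughout.
Coda: /ʔ/ is a plosive (sonority 1).
Coda profile 6-1 — falls from the nucleus.

no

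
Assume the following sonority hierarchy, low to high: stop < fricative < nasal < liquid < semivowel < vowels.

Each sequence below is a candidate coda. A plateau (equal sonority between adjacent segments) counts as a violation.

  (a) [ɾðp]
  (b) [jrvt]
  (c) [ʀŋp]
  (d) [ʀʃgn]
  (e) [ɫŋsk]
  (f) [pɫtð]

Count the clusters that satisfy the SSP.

(a) 4-2-1 → obeys
(b) 5-4-2-1 → obeys
(c) 4-3-1 → obeys
(d) 4-2-1-3 → violates
(e) 4-3-2-1 → obeys
(f) 1-4-1-2 → violates

4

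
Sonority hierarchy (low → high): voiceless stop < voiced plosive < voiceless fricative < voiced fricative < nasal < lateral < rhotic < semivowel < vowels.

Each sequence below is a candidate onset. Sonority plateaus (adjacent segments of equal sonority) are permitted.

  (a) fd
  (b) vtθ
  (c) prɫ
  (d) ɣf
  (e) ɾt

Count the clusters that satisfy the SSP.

(a) sonority 3-2: ill-formed.
(b) sonority 4-1-3: ill-formed.
(c) sonority 1-7-6: ill-formed.
(d) sonority 4-3: ill-formed.
(e) sonority 7-1: ill-formed.

0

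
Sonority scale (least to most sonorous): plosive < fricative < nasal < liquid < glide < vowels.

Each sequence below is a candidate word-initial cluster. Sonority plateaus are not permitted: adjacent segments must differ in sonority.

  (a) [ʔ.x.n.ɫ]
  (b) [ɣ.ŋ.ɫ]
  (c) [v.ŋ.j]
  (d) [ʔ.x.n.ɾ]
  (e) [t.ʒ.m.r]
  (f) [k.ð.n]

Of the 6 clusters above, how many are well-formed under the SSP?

6

(a) sonority 1-2-3-4: well-formed.
(b) sonority 2-3-4: well-formed.
(c) sonority 2-3-5: well-formed.
(d) sonority 1-2-3-4: well-formed.
(e) sonority 1-2-3-4: well-formed.
(f) sonority 1-2-3: well-formed.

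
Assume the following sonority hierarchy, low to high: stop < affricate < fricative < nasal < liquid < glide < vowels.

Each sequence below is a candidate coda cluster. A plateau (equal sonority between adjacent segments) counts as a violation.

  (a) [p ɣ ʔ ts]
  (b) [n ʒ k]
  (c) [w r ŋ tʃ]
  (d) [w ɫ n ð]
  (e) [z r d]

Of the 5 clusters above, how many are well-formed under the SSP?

(a) [p ɣ ʔ ts]: profile 1-3-1-2 — violates.
(b) [n ʒ k]: profile 4-3-1 — obeys.
(c) [w r ŋ tʃ]: profile 6-5-4-2 — obeys.
(d) [w ɫ n ð]: profile 6-5-4-3 — obeys.
(e) [z r d]: profile 3-5-1 — violates.

3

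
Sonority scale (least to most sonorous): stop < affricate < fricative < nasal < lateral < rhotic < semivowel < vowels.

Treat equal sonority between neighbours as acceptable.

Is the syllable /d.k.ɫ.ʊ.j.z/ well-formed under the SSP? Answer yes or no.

Onset: /d/ is a stop (sonority 1), /k/ is a stop (sonority 1), /ɫ/ is a lateral (sonority 5); then the nucleus /ʊ/ (sonority 8).
Onset profile 1-1-5-8 — rises to the nucleus.
Coda: /j/ is a semivowel (sonority 7), /z/ is a fricative (sonority 3).
Coda profile 8-7-3 — falls from the nucleus.

yes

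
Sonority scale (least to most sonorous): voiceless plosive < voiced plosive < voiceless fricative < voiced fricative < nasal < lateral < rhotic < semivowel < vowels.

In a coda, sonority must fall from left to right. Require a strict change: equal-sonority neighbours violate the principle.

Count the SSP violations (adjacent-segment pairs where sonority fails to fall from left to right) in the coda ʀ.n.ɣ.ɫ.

/ʀ/ is a rhotic (sonority 7).
/n/ is a nasal (sonority 5).
/ɣ/ is a voiced fricative (sonority 4).
/ɫ/ is a lateral (sonority 6).
/ʀ/→/n/: 7→5 (falls) — ok.
/n/→/ɣ/: 5→4 (falls) — ok.
/ɣ/→/ɫ/: 4→6 (does not fall) — violation.

1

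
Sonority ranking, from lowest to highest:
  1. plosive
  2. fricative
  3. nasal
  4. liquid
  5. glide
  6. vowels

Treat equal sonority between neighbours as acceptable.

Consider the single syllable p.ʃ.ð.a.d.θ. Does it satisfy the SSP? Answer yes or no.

Onset: /p/ is a plosive (sonority 1), /ʃ/ is a fricative (sonority 2), /ð/ is a fricative (sonority 2); then the nucleus /a/ (sonority 6).
Onset profile 1-2-2-6 — rises to the nucleus.
Coda: /d/ is a plosive (sonority 1), /θ/ is a fricative (sonority 2).
Coda profile 6-1-2 — does not fall throughout.

no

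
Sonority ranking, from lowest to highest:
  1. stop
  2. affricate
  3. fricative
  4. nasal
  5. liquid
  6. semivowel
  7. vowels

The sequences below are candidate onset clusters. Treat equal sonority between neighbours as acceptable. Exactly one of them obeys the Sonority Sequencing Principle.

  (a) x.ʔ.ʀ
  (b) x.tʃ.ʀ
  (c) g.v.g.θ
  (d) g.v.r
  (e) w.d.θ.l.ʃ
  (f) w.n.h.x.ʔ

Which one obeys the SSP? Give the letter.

d

(a) 3-1-5 → violates
(b) 3-2-5 → violates
(c) 1-3-1-3 → violates
(d) 1-3-5 → obeys
(e) 6-1-3-5-3 → violates
(f) 6-4-3-3-1 → violates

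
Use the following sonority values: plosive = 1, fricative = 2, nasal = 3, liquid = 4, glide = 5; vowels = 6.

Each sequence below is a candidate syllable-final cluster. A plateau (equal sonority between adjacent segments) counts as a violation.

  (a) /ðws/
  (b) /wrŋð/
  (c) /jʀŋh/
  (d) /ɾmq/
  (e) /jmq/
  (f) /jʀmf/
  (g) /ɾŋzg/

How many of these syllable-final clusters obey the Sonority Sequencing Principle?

6

(a) /ðws/: profile 2-5-2 — violates.
(b) /wrŋð/: profile 5-4-3-2 — obeys.
(c) /jʀŋh/: profile 5-4-3-2 — obeys.
(d) /ɾmq/: profile 4-3-1 — obeys.
(e) /jmq/: profile 5-3-1 — obeys.
(f) /jʀmf/: profile 5-4-3-2 — obeys.
(g) /ɾŋzg/: profile 4-3-2-1 — obeys.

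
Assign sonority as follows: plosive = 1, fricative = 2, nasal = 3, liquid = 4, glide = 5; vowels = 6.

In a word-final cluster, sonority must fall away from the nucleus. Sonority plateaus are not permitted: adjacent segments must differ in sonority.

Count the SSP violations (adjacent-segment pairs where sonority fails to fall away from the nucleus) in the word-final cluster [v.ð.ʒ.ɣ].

3

/v/ — fricative, sonority 2.
/ð/ — fricative, sonority 2.
/ʒ/ — fricative, sonority 2.
/ɣ/ — fricative, sonority 2.
/v/→/ð/: 2→2 (plateau) — violation.
/ð/→/ʒ/: 2→2 (plateau) — violation.
/ʒ/→/ɣ/: 2→2 (plateau) — violation.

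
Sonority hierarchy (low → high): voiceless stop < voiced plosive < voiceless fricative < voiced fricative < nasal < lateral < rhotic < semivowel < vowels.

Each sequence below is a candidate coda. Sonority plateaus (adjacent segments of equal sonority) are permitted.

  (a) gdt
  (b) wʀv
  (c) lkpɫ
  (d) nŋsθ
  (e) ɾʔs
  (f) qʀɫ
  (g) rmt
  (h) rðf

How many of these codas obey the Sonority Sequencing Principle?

5

(a) gdt: profile 2-2-1 — obeys.
(b) wʀv: profile 8-7-4 — obeys.
(c) lkpɫ: profile 6-1-1-6 — violates.
(d) nŋsθ: profile 5-5-3-3 — obeys.
(e) ɾʔs: profile 7-1-3 — violates.
(f) qʀɫ: profile 1-7-6 — violates.
(g) rmt: profile 7-5-1 — obeys.
(h) rðf: profile 7-4-3 — obeys.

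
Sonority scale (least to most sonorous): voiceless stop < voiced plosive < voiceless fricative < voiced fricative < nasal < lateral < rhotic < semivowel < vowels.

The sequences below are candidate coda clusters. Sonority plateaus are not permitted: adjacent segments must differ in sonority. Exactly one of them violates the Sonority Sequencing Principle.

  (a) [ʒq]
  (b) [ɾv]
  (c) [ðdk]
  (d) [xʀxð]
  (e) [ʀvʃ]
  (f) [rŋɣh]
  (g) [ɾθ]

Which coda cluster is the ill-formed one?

(a) 4-1 → obeys
(b) 7-4 → obeys
(c) 4-2-1 → obeys
(d) 3-7-3-4 → violates
(e) 7-4-3 → obeys
(f) 7-5-4-3 → obeys
(g) 7-3 → obeys

d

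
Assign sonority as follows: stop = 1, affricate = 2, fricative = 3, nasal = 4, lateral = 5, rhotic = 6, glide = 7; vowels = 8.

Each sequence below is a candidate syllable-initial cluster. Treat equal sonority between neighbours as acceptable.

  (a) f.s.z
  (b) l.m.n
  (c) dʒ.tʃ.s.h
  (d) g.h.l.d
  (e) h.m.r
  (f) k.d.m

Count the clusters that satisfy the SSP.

4

(a) f.s.z: profile 3-3-3 — obeys.
(b) l.m.n: profile 5-4-4 — violates.
(c) dʒ.tʃ.s.h: profile 2-2-3-3 — obeys.
(d) g.h.l.d: profile 1-3-5-1 — violates.
(e) h.m.r: profile 3-4-6 — obeys.
(f) k.d.m: profile 1-1-4 — obeys.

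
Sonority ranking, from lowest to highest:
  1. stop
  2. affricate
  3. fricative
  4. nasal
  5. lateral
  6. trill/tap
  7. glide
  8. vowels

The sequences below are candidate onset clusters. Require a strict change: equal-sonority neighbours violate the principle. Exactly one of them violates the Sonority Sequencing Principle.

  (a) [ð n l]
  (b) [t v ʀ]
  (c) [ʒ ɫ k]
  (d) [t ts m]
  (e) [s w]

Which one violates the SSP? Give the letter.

(a) sonority 3-4-5: well-formed.
(b) sonority 1-3-6: well-formed.
(c) sonority 3-5-1: ill-formed.
(d) sonority 1-2-4: well-formed.
(e) sonority 3-7: well-formed.

c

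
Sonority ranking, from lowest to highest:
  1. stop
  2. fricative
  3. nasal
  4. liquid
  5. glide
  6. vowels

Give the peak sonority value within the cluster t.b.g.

/t/ — stop, sonority 1.
/b/ — stop, sonority 1.
/g/ — stop, sonority 1.
The maximum is 1.

1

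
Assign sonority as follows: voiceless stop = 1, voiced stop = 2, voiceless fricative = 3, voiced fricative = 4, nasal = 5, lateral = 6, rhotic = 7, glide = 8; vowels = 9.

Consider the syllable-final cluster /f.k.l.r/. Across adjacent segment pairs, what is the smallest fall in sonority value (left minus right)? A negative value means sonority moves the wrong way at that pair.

/f/ is a voiceless fricative (sonority 3).
/k/ is a voiceless stop (sonority 1).
/l/ is a lateral (sonority 6).
/r/ is a rhotic (sonority 7).
/f/→/k/: change +2.
/k/→/l/: change -5.
/l/→/r/: change -1.
Minimum = -5.

-5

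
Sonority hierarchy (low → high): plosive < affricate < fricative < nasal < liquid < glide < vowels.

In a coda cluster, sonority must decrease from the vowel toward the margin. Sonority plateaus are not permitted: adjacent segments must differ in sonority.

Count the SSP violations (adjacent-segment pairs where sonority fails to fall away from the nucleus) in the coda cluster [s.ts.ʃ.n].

2

/s/ is a fricative (sonority 3).
/ts/ is an affricate (sonority 2).
/ʃ/ is a fricative (sonority 3).
/n/ is a nasal (sonority 4).
/s/→/ts/: 3→2 (falls) — ok.
/ts/→/ʃ/: 2→3 (does not fall) — violation.
/ʃ/→/n/: 3→4 (does not fall) — violation.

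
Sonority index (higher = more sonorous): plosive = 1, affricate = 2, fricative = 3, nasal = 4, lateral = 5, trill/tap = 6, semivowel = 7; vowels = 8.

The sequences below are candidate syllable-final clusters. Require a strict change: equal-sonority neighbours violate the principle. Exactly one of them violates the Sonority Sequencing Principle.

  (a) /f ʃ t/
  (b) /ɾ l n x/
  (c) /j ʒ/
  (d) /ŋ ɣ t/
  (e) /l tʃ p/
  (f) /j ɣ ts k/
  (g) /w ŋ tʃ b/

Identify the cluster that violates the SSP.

a

(a) 3-3-1 → violates
(b) 6-5-4-3 → obeys
(c) 7-3 → obeys
(d) 4-3-1 → obeys
(e) 5-2-1 → obeys
(f) 7-3-2-1 → obeys
(g) 7-4-2-1 → obeys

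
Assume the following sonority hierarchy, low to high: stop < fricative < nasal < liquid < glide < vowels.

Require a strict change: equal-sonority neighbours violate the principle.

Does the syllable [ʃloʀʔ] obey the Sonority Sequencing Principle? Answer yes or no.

Onset: /ʃ/ is a fricative (sonority 2), /l/ is a liquid (sonority 4); then the nucleus /o/ (sonority 6).
Onset profile 2-4-6 — rises to the nucleus.
Coda: /ʀ/ is a liquid (sonority 4), /ʔ/ is a stop (sonority 1).
Coda profile 6-4-1 — falls from the nucleus.

yes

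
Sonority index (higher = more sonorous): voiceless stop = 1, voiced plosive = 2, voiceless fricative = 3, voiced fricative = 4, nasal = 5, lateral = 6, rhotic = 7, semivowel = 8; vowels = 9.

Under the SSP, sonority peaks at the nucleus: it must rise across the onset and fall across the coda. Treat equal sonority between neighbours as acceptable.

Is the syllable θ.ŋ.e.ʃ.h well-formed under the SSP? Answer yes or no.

Onset: /θ/ is a voiceless fricative (sonority 3), /ŋ/ is a nasal (sonority 5); then the nucleus /e/ (sonority 9).
Onset profile 3-5-9 — rises to the nucleus.
Coda: /ʃ/ is a voiceless fricative (sonority 3), /h/ is a voiceless fricative (sonority 3).
Coda profile 9-3-3 — falls from the nucleus.

yes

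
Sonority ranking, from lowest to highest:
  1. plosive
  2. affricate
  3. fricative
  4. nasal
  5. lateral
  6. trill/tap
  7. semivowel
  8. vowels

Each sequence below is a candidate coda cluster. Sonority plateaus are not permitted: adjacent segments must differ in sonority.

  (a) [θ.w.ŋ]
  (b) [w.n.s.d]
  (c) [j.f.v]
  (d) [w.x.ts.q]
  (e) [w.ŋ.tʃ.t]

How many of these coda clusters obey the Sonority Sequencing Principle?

3

(a) [θ.w.ŋ]: profile 3-7-4 — violates.
(b) [w.n.s.d]: profile 7-4-3-1 — obeys.
(c) [j.f.v]: profile 7-3-3 — violates.
(d) [w.x.ts.q]: profile 7-3-2-1 — obeys.
(e) [w.ŋ.tʃ.t]: profile 7-4-2-1 — obeys.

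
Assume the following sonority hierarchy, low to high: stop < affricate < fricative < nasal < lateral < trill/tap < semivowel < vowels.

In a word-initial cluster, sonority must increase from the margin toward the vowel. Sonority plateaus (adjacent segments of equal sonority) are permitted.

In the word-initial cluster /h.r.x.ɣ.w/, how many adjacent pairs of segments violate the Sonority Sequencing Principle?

/h/: fricative = 3.
/r/: trill/tap = 6.
/x/: fricative = 3.
/ɣ/: fricative = 3.
/w/: semivowel = 7.
/h/→/r/: 3→6 (rises) — ok.
/r/→/x/: 6→3 (does not rise) — violation.
/x/→/ɣ/: 3→3 (plateau, allowed) — ok.
/ɣ/→/w/: 3→7 (rises) — ok.

1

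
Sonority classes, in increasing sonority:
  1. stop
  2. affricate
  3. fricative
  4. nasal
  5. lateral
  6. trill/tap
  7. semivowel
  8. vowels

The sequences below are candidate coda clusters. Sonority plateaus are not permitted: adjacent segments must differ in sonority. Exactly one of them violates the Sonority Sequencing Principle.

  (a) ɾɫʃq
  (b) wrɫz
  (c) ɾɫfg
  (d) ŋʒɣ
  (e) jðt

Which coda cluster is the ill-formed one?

(a) sonority 6-5-3-1: well-formed.
(b) sonority 7-6-5-3: well-formed.
(c) sonority 6-5-3-1: well-formed.
(d) sonority 4-3-3: ill-formed.
(e) sonority 7-3-1: well-formed.

d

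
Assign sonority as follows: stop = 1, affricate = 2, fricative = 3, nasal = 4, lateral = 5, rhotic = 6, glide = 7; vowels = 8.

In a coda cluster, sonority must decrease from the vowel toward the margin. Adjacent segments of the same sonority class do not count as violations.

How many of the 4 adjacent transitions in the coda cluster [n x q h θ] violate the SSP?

1

/n/: nasal = 4.
/x/: fricative = 3.
/q/: stop = 1.
/h/: fricative = 3.
/θ/: fricative = 3.
/n/→/x/: 4→3 (falls) — ok.
/x/→/q/: 3→1 (falls) — ok.
/q/→/h/: 1→3 (does not fall) — violation.
/h/→/θ/: 3→3 (plateau, allowed) — ok.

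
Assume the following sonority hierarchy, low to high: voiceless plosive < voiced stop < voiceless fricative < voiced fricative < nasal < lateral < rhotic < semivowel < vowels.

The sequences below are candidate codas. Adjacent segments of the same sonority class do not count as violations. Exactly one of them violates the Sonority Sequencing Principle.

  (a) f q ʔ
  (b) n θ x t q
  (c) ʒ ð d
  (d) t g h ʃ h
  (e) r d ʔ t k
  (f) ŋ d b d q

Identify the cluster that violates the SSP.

d

(a) sonority 3-1-1: well-formed.
(b) sonority 5-3-3-1-1: well-formed.
(c) sonority 4-4-2: well-formed.
(d) sonority 1-2-3-3-3: ill-formed.
(e) sonority 7-2-1-1-1: well-formed.
(f) sonority 5-2-2-2-1: well-formed.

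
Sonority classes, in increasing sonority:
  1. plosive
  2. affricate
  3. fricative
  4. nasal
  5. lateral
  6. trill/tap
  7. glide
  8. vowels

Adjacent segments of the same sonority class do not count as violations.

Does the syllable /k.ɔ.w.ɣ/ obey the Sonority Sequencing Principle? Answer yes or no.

yes

Onset: /k/ is a plosive (sonority 1); then the nucleus /ɔ/ (sonority 8).
Onset profile 1-8 — rises to the nucleus.
Coda: /w/ is a glide (sonority 7), /ɣ/ is a fricative (sonority 3).
Coda profile 8-7-3 — falls from the nucleus.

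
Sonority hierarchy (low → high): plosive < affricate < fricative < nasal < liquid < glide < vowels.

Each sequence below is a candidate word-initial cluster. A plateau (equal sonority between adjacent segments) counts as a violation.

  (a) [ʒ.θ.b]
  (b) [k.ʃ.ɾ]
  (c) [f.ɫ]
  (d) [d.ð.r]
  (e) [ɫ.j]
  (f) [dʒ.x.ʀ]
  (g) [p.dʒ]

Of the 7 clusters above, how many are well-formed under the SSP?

6

(a) 3-3-1 → violates
(b) 1-3-5 → obeys
(c) 3-5 → obeys
(d) 1-3-5 → obeys
(e) 5-6 → obeys
(f) 2-3-5 → obeys
(g) 1-2 → obeys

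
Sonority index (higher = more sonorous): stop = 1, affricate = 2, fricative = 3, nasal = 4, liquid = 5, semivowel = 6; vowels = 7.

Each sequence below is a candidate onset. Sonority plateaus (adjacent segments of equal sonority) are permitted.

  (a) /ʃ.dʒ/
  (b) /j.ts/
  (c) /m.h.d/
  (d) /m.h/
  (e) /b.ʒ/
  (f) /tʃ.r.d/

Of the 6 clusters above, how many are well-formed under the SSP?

1

(a) sonority 3-2: ill-formed.
(b) sonority 6-2: ill-formed.
(c) sonority 4-3-1: ill-formed.
(d) sonority 4-3: ill-formed.
(e) sonority 1-3: well-formed.
(f) sonority 2-5-1: ill-formed.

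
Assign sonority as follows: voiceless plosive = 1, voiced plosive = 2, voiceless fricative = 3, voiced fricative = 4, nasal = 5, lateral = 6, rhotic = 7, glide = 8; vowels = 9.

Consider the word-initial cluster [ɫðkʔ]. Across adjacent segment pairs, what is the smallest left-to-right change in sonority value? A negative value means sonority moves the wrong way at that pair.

/ɫ/ is a lateral (sonority 6).
/ð/ is a voiced fricative (sonority 4).
/k/ is a voiceless plosive (sonority 1).
/ʔ/ is a voiceless plosive (sonority 1).
/ɫ/→/ð/: change -2.
/ð/→/k/: change -3.
/k/→/ʔ/: change +0.
Minimum = -3.

-3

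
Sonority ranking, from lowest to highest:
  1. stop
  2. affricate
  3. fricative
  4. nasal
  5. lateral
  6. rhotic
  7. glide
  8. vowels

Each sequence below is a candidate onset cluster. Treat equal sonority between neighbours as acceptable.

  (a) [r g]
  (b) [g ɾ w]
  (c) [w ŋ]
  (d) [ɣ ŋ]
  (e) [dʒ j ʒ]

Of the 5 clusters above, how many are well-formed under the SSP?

(a) 6-1 → violates
(b) 1-6-7 → obeys
(c) 7-4 → violates
(d) 3-4 → obeys
(e) 2-7-3 → violates

2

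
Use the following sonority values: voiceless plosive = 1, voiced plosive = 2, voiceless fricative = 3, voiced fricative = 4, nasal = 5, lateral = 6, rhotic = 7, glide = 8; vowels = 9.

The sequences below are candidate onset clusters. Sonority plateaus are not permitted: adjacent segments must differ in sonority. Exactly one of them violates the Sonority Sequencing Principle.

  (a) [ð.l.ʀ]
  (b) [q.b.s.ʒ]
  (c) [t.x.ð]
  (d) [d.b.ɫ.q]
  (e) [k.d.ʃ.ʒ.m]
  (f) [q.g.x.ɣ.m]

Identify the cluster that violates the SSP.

d

(a) sonority 4-6-7: well-formed.
(b) sonority 1-2-3-4: well-formed.
(c) sonority 1-3-4: well-formed.
(d) sonority 2-2-6-1: ill-formed.
(e) sonority 1-2-3-4-5: well-formed.
(f) sonority 1-2-3-4-5: well-formed.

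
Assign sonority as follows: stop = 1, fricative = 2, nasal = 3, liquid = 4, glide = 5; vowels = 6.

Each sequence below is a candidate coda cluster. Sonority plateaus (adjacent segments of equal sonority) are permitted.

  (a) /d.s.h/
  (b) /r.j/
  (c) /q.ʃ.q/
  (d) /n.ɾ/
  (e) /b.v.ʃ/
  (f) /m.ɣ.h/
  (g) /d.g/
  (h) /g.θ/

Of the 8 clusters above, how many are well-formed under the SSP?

2

(a) sonority 1-2-2: ill-formed.
(b) sonority 4-5: ill-formed.
(c) sonority 1-2-1: ill-formed.
(d) sonority 3-4: ill-formed.
(e) sonority 1-2-2: ill-formed.
(f) sonority 3-2-2: well-formed.
(g) sonority 1-1: well-formed.
(h) sonority 1-2: ill-formed.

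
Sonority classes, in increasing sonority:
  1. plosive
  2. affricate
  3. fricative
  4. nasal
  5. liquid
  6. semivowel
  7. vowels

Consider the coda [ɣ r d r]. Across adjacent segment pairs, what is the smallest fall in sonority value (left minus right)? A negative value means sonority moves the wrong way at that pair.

/ɣ/: fricative = 3.
/r/: liquid = 5.
/d/: plosive = 1.
/r/: liquid = 5.
/ɣ/→/r/: change -2.
/r/→/d/: change +4.
/d/→/r/: change -4.
Minimum = -4.

-4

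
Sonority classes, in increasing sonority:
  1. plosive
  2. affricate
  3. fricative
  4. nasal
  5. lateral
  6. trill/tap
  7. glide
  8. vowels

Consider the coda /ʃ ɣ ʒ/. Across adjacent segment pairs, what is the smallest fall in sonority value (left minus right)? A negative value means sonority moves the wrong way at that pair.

/ʃ/ is a fricative (sonority 3).
/ɣ/ is a fricative (sonority 3).
/ʒ/ is a fricative (sonority 3).
/ʃ/→/ɣ/: change +0.
/ɣ/→/ʒ/: change +0.
Minimum = 0.

0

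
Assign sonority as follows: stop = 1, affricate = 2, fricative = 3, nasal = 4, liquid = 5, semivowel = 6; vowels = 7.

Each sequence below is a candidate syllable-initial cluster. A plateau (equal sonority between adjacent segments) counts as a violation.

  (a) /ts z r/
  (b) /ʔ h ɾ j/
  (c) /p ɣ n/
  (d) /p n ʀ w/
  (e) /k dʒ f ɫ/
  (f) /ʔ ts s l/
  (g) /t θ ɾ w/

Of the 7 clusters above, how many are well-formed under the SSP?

(a) 2-3-5 → obeys
(b) 1-3-5-6 → obeys
(c) 1-3-4 → obeys
(d) 1-4-5-6 → obeys
(e) 1-2-3-5 → obeys
(f) 1-2-3-5 → obeys
(g) 1-3-5-6 → obeys

7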